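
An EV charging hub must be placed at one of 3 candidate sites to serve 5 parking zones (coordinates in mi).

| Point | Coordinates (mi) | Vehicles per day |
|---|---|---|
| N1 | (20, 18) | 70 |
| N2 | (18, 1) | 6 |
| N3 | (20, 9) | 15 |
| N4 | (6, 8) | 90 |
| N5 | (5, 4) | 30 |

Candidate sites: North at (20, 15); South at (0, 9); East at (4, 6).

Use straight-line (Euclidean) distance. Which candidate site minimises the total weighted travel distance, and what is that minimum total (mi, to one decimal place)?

East, total 2055.0 mi

Total weighted distance at each candidate:
  North (20, 15): total = 2351.6
  South (0, 9): total = 2713.0
  East (4, 6): total = 2055.0
Minimum is at East with total 2055.0 mi.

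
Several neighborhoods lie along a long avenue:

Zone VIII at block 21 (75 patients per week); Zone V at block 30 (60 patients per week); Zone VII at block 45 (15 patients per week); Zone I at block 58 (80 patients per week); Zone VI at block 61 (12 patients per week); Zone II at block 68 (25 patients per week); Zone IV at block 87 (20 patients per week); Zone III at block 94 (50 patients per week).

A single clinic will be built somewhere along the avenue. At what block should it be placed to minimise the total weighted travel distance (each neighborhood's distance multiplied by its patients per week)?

x = 58

For a sum of weighted absolute distances on a line, the optimum is the weighted median (not the mean). Total weight W = 337; half-weight = 168.5.
Sort by position and accumulate weight:
  block 21 (Zone VIII, w=75) → cum 75
  block 30 (Zone V, w=60) → cum 135
  block 45 (Zone VII, w=15) → cum 150
  block 58 (Zone I, w=80) → cum 230  ≥ 168.5 → median here
  block 61 (Zone VI, w=12) → cum 242
  block 68 (Zone II, w=25) → cum 267
  block 87 (Zone IV, w=20) → cum 287
  block 94 (Zone III, w=50) → cum 337
Optimal location: block 58.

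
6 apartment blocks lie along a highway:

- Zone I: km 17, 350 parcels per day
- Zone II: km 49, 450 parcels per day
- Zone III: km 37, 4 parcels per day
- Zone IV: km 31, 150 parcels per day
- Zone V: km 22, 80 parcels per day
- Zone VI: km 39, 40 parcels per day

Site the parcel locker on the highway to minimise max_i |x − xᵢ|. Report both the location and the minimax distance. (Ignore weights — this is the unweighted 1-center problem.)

location 33, max distance 16

The 1-center on a line is the midpoint of the two extreme points: leftmost at 17, rightmost at 49.
Optimal location = (17 + 49)/2 = 33; maximum distance = (49 − 17)/2 = 16.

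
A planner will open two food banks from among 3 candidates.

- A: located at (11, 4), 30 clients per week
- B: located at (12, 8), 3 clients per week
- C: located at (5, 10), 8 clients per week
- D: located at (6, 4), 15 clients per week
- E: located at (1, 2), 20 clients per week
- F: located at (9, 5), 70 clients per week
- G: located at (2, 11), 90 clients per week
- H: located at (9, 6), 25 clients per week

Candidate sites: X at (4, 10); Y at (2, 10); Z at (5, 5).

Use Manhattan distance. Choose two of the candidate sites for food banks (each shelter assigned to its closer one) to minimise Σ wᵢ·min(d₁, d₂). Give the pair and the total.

Evaluate every pair (each demand assigned to the nearer of the two):
  {Y, Z}: total = 929
  {X, Z}: total = 1093
  {X, Y}: total = 1743
Best pair: {Y, Z} with total 929.

{Y, Z}, total 929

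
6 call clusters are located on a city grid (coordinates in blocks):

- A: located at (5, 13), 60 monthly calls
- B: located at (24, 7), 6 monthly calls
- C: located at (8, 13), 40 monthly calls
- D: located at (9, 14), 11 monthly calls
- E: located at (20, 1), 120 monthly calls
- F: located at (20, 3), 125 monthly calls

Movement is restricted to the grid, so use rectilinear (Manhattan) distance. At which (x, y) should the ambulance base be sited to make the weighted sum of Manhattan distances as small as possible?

Manhattan distance separates: Σwᵢ(|x−xᵢ|+|y−yᵢ|) = Σwᵢ|x−xᵢ| + Σwᵢ|y−yᵢ|, so x and y are optimised independently as 1-D weighted medians.
Total weight W = 362; half = 181.
x-coordinate, sorted with cumulative weight:
  x=5 (A, w=60) cum 60
  x=8 (C, w=40) cum 100
  x=9 (D, w=11) cum 111
  x=20 (E, w=120) cum 231  ← median
  x=20 (F, w=125) cum 356
  x=24 (B, w=6) cum 362
⇒ x* = 20
y-coordinate, sorted with cumulative weight:
  y=1 (E, w=120) cum 120
  y=3 (F, w=125) cum 245  ← median
  y=7 (B, w=6) cum 251
  y=13 (A, w=60) cum 311
  y=13 (C, w=40) cum 351
  y=14 (D, w=11) cum 362
⇒ y* = 3

(20, 3)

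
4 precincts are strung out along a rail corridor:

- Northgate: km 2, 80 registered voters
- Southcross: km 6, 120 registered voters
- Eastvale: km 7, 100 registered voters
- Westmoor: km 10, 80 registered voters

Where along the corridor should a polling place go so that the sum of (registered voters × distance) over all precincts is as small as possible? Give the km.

For a sum of weighted absolute distances on a line, the optimum is the weighted median (not the mean). Total weight W = 380; half-weight = 190.
Sort by position and accumulate weight:
  km 2 (Northgate, w=80) → cum 80
  km 6 (Southcross, w=120) → cum 200  ≥ 190 → median here
  km 7 (Eastvale, w=100) → cum 300
  km 10 (Westmoor, w=80) → cum 380
Optimal location: km 6.

x = 6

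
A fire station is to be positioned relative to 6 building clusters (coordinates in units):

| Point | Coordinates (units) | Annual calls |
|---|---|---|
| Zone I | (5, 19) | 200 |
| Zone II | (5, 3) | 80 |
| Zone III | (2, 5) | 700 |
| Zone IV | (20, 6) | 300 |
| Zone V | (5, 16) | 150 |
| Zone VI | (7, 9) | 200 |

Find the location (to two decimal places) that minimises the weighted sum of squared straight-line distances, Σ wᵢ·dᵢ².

The minimiser of Σwᵢ‖p−pᵢ‖² is the weighted centroid p* = (Σwᵢpᵢ)/(Σwᵢ).
Σwᵢ = 1630.
Σwᵢxᵢ = 200·5 + 80·5 + 700·2 + 300·20 + 150·5 + 200·7 = 10950.
Σwᵢyᵢ = 200·19 + 80·3 + 700·5 + 300·6 + 150·16 + 200·9 = 13540.
x* = 10950/1630 = 6.72, y* = 13540/1630 = 8.31.

(6.72, 8.31)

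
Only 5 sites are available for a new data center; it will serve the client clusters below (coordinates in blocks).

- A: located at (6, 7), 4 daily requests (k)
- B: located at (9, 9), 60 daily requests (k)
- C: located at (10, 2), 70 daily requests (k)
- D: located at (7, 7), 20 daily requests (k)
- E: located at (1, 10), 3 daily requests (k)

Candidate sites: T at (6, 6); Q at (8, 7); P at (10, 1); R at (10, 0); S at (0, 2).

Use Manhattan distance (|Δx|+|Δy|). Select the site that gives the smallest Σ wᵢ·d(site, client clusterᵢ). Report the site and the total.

Q, total 728 blocks

Total weighted distance at each candidate:
  T (6, 6): total = 991
  Q (8, 7): total = 728
  P (10, 1): total = 884
  R (10, 0): total = 1041
  S (0, 2): total = 1971
Minimum is at Q with total 728 blocks.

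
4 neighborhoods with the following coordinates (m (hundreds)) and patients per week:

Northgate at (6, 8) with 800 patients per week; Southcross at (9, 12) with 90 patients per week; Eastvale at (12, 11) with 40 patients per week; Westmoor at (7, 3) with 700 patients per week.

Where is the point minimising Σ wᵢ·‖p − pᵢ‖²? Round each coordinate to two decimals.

(6.74, 6.15)

The minimiser of Σwᵢ‖p−pᵢ‖² is the weighted centroid p* = (Σwᵢpᵢ)/(Σwᵢ).
Σwᵢ = 1630.
Σwᵢxᵢ = 800·6 + 90·9 + 40·12 + 700·7 = 10990.
Σwᵢyᵢ = 800·8 + 90·12 + 40·11 + 700·3 = 10020.
x* = 10990/1630 = 6.74, y* = 10020/1630 = 6.15.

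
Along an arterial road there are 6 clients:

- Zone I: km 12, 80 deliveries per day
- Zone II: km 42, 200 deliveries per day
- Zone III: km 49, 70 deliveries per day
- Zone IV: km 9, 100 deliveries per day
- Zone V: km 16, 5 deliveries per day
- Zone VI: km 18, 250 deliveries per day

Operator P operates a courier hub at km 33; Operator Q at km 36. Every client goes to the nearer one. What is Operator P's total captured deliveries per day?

The indifferent point is the midpoint (33+36)/2 = 34.5; clients left of it (closer to Operator P at 33) go to Operator P, those right go to Operator Q.
  Zone IV at 9 (w=100) → Operator P
  Zone I at 12 (w=80) → Operator P
  Zone V at 16 (w=5) → Operator P
  Zone VI at 18 (w=250) → Operator P
  Zone II at 42 (w=200) → Operator Q
  Zone III at 49 (w=70) → Operator Q
Operator P captures 435; Operator Q captures 270.

435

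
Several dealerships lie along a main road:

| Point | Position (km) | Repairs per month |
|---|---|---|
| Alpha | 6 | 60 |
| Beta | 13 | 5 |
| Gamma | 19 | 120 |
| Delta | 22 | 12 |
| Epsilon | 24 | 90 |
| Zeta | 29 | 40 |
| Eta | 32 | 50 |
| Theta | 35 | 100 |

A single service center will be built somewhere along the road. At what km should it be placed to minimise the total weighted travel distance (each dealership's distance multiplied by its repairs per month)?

For a sum of weighted absolute distances on a line, the optimum is the weighted median (not the mean). Total weight W = 477; half-weight = 238.5.
Sort by position and accumulate weight:
  km 6 (Alpha, w=60) → cum 60
  km 13 (Beta, w=5) → cum 65
  km 19 (Gamma, w=120) → cum 185
  km 22 (Delta, w=12) → cum 197
  km 24 (Epsilon, w=90) → cum 287  ≥ 238.5 → median here
  km 29 (Zeta, w=40) → cum 327
  km 32 (Eta, w=50) → cum 377
  km 35 (Theta, w=100) → cum 477
Optimal location: km 24.

x = 24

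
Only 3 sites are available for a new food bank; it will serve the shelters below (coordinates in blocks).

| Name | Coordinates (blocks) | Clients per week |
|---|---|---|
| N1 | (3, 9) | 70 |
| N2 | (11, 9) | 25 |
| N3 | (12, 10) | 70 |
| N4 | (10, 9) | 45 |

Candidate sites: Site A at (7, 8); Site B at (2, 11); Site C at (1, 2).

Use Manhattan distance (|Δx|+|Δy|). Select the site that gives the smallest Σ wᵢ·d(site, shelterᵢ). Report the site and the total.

Total weighted distance at each candidate:
  Site A (7, 8): total = 1145
  Site B (2, 11): total = 1705
  Site C (1, 2): total = 3105
Minimum is at Site A with total 1145 blocks.

Site A, total 1145 blocks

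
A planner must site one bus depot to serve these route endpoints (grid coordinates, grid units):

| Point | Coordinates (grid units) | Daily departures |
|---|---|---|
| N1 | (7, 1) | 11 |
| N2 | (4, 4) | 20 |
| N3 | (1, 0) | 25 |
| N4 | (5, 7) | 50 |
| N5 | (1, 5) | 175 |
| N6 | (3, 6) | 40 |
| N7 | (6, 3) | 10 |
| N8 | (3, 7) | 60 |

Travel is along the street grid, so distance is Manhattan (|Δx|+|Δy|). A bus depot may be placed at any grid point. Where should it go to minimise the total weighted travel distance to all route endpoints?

(1, 5)

Manhattan distance separates: Σwᵢ(|x−xᵢ|+|y−yᵢ|) = Σwᵢ|x−xᵢ| + Σwᵢ|y−yᵢ|, so x and y are optimised independently as 1-D weighted medians.
Total weight W = 391; half = 195.5.
x-coordinate, sorted with cumulative weight:
  x=1 (N3, w=25) cum 25
  x=1 (N5, w=175) cum 200  ← median
  x=3 (N6, w=40) cum 240
  x=3 (N8, w=60) cum 300
  x=4 (N2, w=20) cum 320
  x=5 (N4, w=50) cum 370
  x=6 (N7, w=10) cum 380
  x=7 (N1, w=11) cum 391
⇒ x* = 1
y-coordinate, sorted with cumulative weight:
  y=0 (N3, w=25) cum 25
  y=1 (N1, w=11) cum 36
  y=3 (N7, w=10) cum 46
  y=4 (N2, w=20) cum 66
  y=5 (N5, w=175) cum 241  ← median
  y=6 (N6, w=40) cum 281
  y=7 (N4, w=50) cum 331
  y=7 (N8, w=60) cum 391
⇒ y* = 5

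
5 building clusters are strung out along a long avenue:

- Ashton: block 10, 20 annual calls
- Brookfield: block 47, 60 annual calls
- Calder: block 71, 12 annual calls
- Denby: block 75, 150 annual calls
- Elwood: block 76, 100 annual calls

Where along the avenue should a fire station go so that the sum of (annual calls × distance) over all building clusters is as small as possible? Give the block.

x = 75

For a sum of weighted absolute distances on a line, the optimum is the weighted median (not the mean). Total weight W = 342; half-weight = 171.
Sort by position and accumulate weight:
  block 10 (Ashton, w=20) → cum 20
  block 47 (Brookfield, w=60) → cum 80
  block 71 (Calder, w=12) → cum 92
  block 75 (Denby, w=150) → cum 242  ≥ 171 → median here
  block 76 (Elwood, w=100) → cum 342
Optimal location: block 75.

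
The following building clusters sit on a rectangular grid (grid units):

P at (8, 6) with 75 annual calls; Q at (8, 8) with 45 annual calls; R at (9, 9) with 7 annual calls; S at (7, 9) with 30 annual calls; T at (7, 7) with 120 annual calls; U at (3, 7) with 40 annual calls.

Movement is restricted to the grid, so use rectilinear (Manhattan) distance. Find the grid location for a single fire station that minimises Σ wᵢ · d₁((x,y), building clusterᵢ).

(7, 7)

Manhattan distance separates: Σwᵢ(|x−xᵢ|+|y−yᵢ|) = Σwᵢ|x−xᵢ| + Σwᵢ|y−yᵢ|, so x and y are optimised independently as 1-D weighted medians.
Total weight W = 317; half = 158.5.
x-coordinate, sorted with cumulative weight:
  x=3 (U, w=40) cum 40
  x=7 (S, w=30) cum 70
  x=7 (T, w=120) cum 190  ← median
  x=8 (P, w=75) cum 265
  x=8 (Q, w=45) cum 310
  x=9 (R, w=7) cum 317
⇒ x* = 7
y-coordinate, sorted with cumulative weight:
  y=6 (P, w=75) cum 75
  y=7 (T, w=120) cum 195  ← median
  y=7 (U, w=40) cum 235
  y=8 (Q, w=45) cum 280
  y=9 (R, w=7) cum 287
  y=9 (S, w=30) cum 317
⇒ y* = 7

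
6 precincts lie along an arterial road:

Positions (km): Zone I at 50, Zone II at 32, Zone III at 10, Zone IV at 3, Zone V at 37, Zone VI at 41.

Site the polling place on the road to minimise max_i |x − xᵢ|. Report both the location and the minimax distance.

The 1-center on a line is the midpoint of the two extreme points: leftmost at 3, rightmost at 50.
Optimal location = (3 + 50)/2 = 26.5; maximum distance = (50 − 3)/2 = 23.5.

location 26.5, max distance 23.5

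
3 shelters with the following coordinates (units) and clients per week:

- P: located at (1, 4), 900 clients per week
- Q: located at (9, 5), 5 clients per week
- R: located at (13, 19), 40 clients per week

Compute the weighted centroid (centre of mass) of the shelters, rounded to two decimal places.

The minimiser of Σwᵢ‖p−pᵢ‖² is the weighted centroid p* = (Σwᵢpᵢ)/(Σwᵢ).
Σwᵢ = 945.
Σwᵢxᵢ = 900·1 + 5·9 + 40·13 = 1465.
Σwᵢyᵢ = 900·4 + 5·5 + 40·19 = 4385.
x* = 1465/945 = 1.55, y* = 4385/945 = 4.64.

(1.55, 4.64)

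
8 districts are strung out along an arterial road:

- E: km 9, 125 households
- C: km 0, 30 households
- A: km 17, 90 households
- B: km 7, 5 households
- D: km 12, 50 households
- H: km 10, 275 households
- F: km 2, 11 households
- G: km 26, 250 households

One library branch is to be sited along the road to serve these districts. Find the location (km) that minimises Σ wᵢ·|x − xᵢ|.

For a sum of weighted absolute distances on a line, the optimum is the weighted median (not the mean). Total weight W = 836; half-weight = 418.
Sort by position and accumulate weight:
  km 0 (C, w=30) → cum 30
  km 2 (F, w=11) → cum 41
  km 7 (B, w=5) → cum 46
  km 9 (E, w=125) → cum 171
  km 10 (H, w=275) → cum 446  ≥ 418 → median here
  km 12 (D, w=50) → cum 496
  km 17 (A, w=90) → cum 586
  km 26 (G, w=250) → cum 836
Optimal location: km 10.

x = 10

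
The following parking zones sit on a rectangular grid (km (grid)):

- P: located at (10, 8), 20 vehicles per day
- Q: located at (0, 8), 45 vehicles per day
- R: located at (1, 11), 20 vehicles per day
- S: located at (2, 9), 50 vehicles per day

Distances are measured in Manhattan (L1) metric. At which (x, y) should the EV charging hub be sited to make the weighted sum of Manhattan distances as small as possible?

Manhattan distance separates: Σwᵢ(|x−xᵢ|+|y−yᵢ|) = Σwᵢ|x−xᵢ| + Σwᵢ|y−yᵢ|, so x and y are optimised independently as 1-D weighted medians.
Total weight W = 135; half = 67.5.
x-coordinate, sorted with cumulative weight:
  x=0 (Q, w=45) cum 45
  x=1 (R, w=20) cum 65
  x=2 (S, w=50) cum 115  ← median
  x=10 (P, w=20) cum 135
⇒ x* = 2
y-coordinate, sorted with cumulative weight:
  y=8 (P, w=20) cum 20
  y=8 (Q, w=45) cum 65
  y=9 (S, w=50) cum 115  ← median
  y=11 (R, w=20) cum 135
⇒ y* = 9

(2, 9)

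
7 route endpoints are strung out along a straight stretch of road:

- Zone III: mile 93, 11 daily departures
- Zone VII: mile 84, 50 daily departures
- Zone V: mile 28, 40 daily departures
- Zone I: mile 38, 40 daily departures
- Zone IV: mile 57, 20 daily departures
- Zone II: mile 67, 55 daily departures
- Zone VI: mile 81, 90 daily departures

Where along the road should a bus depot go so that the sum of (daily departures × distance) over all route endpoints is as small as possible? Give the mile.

x = 67

For a sum of weighted absolute distances on a line, the optimum is the weighted median (not the mean). Total weight W = 306; half-weight = 153.
Sort by position and accumulate weight:
  mile 28 (Zone V, w=40) → cum 40
  mile 38 (Zone I, w=40) → cum 80
  mile 57 (Zone IV, w=20) → cum 100
  mile 67 (Zone II, w=55) → cum 155  ≥ 153 → median here
  mile 81 (Zone VI, w=90) → cum 245
  mile 84 (Zone VII, w=50) → cum 295
  mile 93 (Zone III, w=11) → cum 306
Optimal location: mile 67.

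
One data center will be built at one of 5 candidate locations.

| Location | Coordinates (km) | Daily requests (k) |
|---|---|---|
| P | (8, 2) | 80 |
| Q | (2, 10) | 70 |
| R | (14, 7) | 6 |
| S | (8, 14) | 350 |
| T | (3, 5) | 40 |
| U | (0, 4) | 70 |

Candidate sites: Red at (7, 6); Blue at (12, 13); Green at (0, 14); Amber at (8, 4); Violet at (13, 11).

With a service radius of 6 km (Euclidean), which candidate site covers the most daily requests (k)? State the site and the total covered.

Violet, covering 356

Coverage radius r = 6 km; a point is covered iff (Δx)²+(Δy)² ≤ 6² = 36.
  Red (7, 6): covers {P, T} → 120
  Blue (12, 13): covers {S} → 350
  Green (0, 14): covers {Q} → 70
  Amber (8, 4): covers {P, T} → 120
  Violet (13, 11): covers {R, S} → 356
Maximum coverage at Violet: 356 daily requests (k).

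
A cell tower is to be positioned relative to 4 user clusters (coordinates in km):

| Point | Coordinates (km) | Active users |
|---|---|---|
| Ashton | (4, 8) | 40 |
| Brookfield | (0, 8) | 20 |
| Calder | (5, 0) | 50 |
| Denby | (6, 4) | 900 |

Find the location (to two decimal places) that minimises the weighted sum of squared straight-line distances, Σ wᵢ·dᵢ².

(5.75, 4.04)

The minimiser of Σwᵢ‖p−pᵢ‖² is the weighted centroid p* = (Σwᵢpᵢ)/(Σwᵢ).
Σwᵢ = 1010.
Σwᵢxᵢ = 40·4 + 20·0 + 50·5 + 900·6 = 5810.
Σwᵢyᵢ = 40·8 + 20·8 + 50·0 + 900·4 = 4080.
x* = 5810/1010 = 5.75, y* = 4080/1010 = 4.04.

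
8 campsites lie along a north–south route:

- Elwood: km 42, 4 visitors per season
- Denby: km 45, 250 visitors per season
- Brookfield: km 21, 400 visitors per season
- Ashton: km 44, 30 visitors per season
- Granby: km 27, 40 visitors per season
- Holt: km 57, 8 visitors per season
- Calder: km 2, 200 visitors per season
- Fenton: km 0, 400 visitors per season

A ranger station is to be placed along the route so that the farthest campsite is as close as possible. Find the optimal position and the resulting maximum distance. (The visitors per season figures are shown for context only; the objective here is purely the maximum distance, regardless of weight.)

location 28.5, max distance 28.5

The 1-center on a line is the midpoint of the two extreme points: leftmost at 0, rightmost at 57.
Optimal location = (0 + 57)/2 = 28.5; maximum distance = (57 − 0)/2 = 28.5.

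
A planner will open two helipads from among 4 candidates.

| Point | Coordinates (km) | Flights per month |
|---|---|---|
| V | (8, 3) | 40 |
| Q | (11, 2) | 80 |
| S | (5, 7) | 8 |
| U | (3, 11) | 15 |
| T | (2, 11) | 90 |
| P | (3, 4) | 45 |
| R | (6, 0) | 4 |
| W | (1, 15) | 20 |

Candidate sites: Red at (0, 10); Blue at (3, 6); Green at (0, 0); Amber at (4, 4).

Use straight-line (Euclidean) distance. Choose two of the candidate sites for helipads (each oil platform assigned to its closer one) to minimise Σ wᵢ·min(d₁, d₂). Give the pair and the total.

Evaluate every pair (each demand assigned to the nearer of the two):
  {Red, Amber}: total = 1186.2
  {Red, Blue}: total = 1434.2
  {Blue, Amber}: total = 1546.4
  {Blue, Green}: total = 1799.0
  {Green, Amber}: total = 1824.8
  {Red, Green}: total = 1882.5
Best pair: {Red, Amber} with total 1186.2.

{Red, Amber}, total 1186.2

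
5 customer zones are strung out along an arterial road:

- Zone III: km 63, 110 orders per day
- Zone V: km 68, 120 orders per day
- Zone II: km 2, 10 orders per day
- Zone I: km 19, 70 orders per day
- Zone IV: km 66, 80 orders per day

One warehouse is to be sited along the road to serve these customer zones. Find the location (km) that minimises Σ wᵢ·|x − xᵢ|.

For a sum of weighted absolute distances on a line, the optimum is the weighted median (not the mean). Total weight W = 390; half-weight = 195.
Sort by position and accumulate weight:
  km 2 (Zone II, w=10) → cum 10
  km 19 (Zone I, w=70) → cum 80
  km 63 (Zone III, w=110) → cum 190
  km 66 (Zone IV, w=80) → cum 270  ≥ 195 → median here
  km 68 (Zone V, w=120) → cum 390
Optimal location: km 66.

x = 66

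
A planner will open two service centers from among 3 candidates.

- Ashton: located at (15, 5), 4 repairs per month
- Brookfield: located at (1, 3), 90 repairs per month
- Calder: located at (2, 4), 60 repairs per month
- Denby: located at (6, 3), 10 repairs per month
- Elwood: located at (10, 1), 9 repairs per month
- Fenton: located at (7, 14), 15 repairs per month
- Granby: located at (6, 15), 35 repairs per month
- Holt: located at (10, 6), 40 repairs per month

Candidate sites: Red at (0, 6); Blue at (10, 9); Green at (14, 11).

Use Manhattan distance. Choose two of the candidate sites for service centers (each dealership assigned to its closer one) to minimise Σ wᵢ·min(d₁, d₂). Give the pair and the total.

Evaluate every pair (each demand assigned to the nearer of the two):
  {Red, Blue}: total = 1388
  {Red, Green}: total = 1774
  {Blue, Green}: total = 2920
Best pair: {Red, Blue} with total 1388.

{Red, Blue}, total 1388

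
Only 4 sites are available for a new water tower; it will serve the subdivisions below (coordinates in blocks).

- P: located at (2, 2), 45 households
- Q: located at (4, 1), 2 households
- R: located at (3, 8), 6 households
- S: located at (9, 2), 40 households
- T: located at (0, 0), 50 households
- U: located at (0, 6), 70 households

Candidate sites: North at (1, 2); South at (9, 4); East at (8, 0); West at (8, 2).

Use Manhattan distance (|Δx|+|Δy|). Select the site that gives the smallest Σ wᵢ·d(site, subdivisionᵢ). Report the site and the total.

North, total 921 blocks

Total weighted distance at each candidate:
  North (1, 2): total = 921
  South (9, 4): total = 1981
  East (8, 0): total = 1948
  West (8, 2): total = 1726
Minimum is at North with total 921 blocks.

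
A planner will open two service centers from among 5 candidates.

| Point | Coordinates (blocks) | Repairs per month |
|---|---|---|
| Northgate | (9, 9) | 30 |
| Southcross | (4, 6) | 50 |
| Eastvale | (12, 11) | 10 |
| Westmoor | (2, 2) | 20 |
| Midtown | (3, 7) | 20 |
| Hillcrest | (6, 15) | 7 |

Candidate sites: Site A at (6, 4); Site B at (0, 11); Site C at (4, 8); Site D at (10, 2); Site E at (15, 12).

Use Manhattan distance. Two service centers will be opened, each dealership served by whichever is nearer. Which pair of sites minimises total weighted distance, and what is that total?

Evaluate every pair (each demand assigned to the nearer of the two):
  {Site C, Site E}: total = 583
  {Site A, Site C}: total = 613
  {Site B, Site C}: total = 653
  {Site C, Site D}: total = 653
  {Site A, Site E}: total = 797
  {Site A, Site D}: total = 867
  {Site A, Site B}: total = 870
  {Site B, Site D}: total = 1170
  {Site B, Site E}: total = 1190
  {Site D, Site E}: total = 1264
Best pair: {Site C, Site E} with total 583.

{Site C, Site E}, total 583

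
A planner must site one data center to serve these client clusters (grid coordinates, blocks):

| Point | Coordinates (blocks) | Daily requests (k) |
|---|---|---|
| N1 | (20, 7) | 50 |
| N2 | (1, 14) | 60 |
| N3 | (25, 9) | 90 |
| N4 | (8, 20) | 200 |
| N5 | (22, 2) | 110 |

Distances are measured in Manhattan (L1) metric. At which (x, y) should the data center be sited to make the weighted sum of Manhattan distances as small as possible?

Manhattan distance separates: Σwᵢ(|x−xᵢ|+|y−yᵢ|) = Σwᵢ|x−xᵢ| + Σwᵢ|y−yᵢ|, so x and y are optimised independently as 1-D weighted medians.
Total weight W = 510; half = 255.
x-coordinate, sorted with cumulative weight:
  x=1 (N2, w=60) cum 60
  x=8 (N4, w=200) cum 260  ← median
  x=20 (N1, w=50) cum 310
  x=22 (N5, w=110) cum 420
  x=25 (N3, w=90) cum 510
⇒ x* = 8
y-coordinate, sorted with cumulative weight:
  y=2 (N5, w=110) cum 110
  y=7 (N1, w=50) cum 160
  y=9 (N3, w=90) cum 250
  y=14 (N2, w=60) cum 310  ← median
  y=20 (N4, w=200) cum 510
⇒ y* = 14

(8, 14)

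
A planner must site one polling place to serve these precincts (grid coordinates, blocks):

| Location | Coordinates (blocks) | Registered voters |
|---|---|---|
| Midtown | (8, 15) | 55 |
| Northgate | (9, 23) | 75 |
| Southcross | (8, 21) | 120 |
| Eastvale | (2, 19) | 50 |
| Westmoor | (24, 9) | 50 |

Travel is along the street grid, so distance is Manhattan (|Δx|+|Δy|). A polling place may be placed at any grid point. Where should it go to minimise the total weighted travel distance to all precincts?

Manhattan distance separates: Σwᵢ(|x−xᵢ|+|y−yᵢ|) = Σwᵢ|x−xᵢ| + Σwᵢ|y−yᵢ|, so x and y are optimised independently as 1-D weighted medians.
Total weight W = 350; half = 175.
x-coordinate, sorted with cumulative weight:
  x=2 (Eastvale, w=50) cum 50
  x=8 (Midtown, w=55) cum 105
  x=8 (Southcross, w=120) cum 225  ← median
  x=9 (Northgate, w=75) cum 300
  x=24 (Westmoor, w=50) cum 350
⇒ x* = 8
y-coordinate, sorted with cumulative weight:
  y=9 (Westmoor, w=50) cum 50
  y=15 (Midtown, w=55) cum 105
  y=19 (Eastvale, w=50) cum 155
  y=21 (Southcross, w=120) cum 275  ← median
  y=23 (Northgate, w=75) cum 350
⇒ y* = 21

(8, 21)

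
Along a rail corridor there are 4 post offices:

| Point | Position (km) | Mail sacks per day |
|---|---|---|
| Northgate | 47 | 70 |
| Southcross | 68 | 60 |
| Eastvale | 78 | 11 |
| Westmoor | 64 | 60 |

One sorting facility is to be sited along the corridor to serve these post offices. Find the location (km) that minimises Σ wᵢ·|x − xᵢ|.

For a sum of weighted absolute distances on a line, the optimum is the weighted median (not the mean). Total weight W = 201; half-weight = 100.5.
Sort by position and accumulate weight:
  km 47 (Northgate, w=70) → cum 70
  km 64 (Westmoor, w=60) → cum 130  ≥ 100.5 → median here
  km 68 (Southcross, w=60) → cum 190
  km 78 (Eastvale, w=11) → cum 201
Optimal location: km 64.

x = 64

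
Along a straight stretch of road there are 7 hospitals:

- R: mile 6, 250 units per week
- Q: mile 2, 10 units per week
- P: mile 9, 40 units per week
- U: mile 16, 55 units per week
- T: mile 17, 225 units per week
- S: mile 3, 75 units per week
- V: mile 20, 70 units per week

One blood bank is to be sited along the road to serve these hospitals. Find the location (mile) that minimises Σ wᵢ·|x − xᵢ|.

x = 9

For a sum of weighted absolute distances on a line, the optimum is the weighted median (not the mean). Total weight W = 725; half-weight = 362.5.
Sort by position and accumulate weight:
  mile 2 (Q, w=10) → cum 10
  mile 3 (S, w=75) → cum 85
  mile 6 (R, w=250) → cum 335
  mile 9 (P, w=40) → cum 375  ≥ 362.5 → median here
  mile 16 (U, w=55) → cum 430
  mile 17 (T, w=225) → cum 655
  mile 20 (V, w=70) → cum 725
Optimal location: mile 9.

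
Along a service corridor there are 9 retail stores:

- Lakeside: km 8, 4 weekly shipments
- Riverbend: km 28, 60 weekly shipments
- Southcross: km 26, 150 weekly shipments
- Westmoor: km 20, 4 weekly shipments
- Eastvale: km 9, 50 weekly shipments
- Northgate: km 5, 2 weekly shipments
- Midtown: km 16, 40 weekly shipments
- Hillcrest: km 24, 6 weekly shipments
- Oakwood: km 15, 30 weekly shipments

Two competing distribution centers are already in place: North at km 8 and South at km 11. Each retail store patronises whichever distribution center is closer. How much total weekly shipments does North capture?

The indifferent point is the midpoint (8+11)/2 = 9.5; retail stores left of it (closer to North at 8) go to North, those right go to South.
  Northgate at 5 (w=2) → North
  Lakeside at 8 (w=4) → North
  Eastvale at 9 (w=50) → North
  Oakwood at 15 (w=30) → South
  Midtown at 16 (w=40) → South
  Westmoor at 20 (w=4) → South
  Hillcrest at 24 (w=6) → South
  Southcross at 26 (w=150) → South
  Riverbend at 28 (w=60) → South
North captures 56; South captures 290.

56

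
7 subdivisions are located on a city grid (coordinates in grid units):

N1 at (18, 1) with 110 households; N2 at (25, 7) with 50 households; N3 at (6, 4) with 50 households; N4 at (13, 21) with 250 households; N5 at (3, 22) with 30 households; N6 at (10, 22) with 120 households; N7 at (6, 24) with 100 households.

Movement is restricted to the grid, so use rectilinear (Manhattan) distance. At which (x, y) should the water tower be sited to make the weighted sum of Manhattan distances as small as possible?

(13, 21)

Manhattan distance separates: Σwᵢ(|x−xᵢ|+|y−yᵢ|) = Σwᵢ|x−xᵢ| + Σwᵢ|y−yᵢ|, so x and y are optimised independently as 1-D weighted medians.
Total weight W = 710; half = 355.
x-coordinate, sorted with cumulative weight:
  x=3 (N5, w=30) cum 30
  x=6 (N3, w=50) cum 80
  x=6 (N7, w=100) cum 180
  x=10 (N6, w=120) cum 300
  x=13 (N4, w=250) cum 550  ← median
  x=18 (N1, w=110) cum 660
  x=25 (N2, w=50) cum 710
⇒ x* = 13
y-coordinate, sorted with cumulative weight:
  y=1 (N1, w=110) cum 110
  y=4 (N3, w=50) cum 160
  y=7 (N2, w=50) cum 210
  y=21 (N4, w=250) cum 460  ← median
  y=22 (N5, w=30) cum 490
  y=22 (N6, w=120) cum 610
  y=24 (N7, w=100) cum 710
⇒ y* = 21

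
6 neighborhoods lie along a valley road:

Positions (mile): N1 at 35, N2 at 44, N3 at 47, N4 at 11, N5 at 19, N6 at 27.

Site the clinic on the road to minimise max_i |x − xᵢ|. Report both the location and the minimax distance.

location 29, max distance 18

The 1-center on a line is the midpoint of the two extreme points: leftmost at 11, rightmost at 47.
Optimal location = (11 + 47)/2 = 29; maximum distance = (47 − 11)/2 = 18.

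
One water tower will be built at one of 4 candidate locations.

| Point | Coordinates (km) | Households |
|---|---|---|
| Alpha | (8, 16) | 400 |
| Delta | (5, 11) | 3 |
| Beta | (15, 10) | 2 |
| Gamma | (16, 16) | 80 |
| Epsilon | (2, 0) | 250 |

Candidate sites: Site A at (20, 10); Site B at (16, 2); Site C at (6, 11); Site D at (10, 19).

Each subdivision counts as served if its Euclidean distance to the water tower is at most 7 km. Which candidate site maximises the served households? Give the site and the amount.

Site D, covering 480

Coverage radius r = 7 km; a point is covered iff (Δx)²+(Δy)² ≤ 7² = 49.
  Site A (20, 10): covers {Beta} → 2
  Site B (16, 2): covers {none} → 0
  Site C (6, 11): covers {Alpha, Delta} → 403
  Site D (10, 19): covers {Alpha, Gamma} → 480
Maximum coverage at Site D: 480 households.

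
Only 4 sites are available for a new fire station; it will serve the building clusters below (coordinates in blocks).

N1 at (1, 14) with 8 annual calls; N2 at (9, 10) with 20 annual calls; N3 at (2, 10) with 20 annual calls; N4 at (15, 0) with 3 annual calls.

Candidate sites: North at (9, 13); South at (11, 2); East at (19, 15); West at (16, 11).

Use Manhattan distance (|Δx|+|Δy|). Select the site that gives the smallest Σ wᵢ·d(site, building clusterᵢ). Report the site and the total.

Total weighted distance at each candidate:
  North (9, 13): total = 389
  South (11, 2): total = 734
  East (19, 15): total = 949
  West (16, 11): total = 640
Minimum is at North with total 389 blocks.

North, total 389 blocks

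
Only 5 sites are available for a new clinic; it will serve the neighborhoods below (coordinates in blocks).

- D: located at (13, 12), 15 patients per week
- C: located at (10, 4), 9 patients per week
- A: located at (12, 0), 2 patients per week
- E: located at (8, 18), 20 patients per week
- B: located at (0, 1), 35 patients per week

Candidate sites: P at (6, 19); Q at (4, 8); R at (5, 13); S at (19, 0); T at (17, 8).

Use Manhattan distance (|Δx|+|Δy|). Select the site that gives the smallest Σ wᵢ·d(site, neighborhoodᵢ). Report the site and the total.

Q, total 982 blocks

Total weighted distance at each candidate:
  P (6, 19): total = 1331
  Q (4, 8): total = 982
  R (5, 13): total = 1056
  S (19, 0): total = 1681
  T (17, 8): total = 1465
Minimum is at Q with total 982 blocks.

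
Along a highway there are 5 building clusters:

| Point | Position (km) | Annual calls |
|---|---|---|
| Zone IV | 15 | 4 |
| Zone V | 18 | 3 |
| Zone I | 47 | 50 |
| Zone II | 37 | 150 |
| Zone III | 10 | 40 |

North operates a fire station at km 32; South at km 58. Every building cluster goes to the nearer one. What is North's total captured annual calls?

197

The indifferent point is the midpoint (32+58)/2 = 45; building clusters left of it (closer to North at 32) go to North, those right go to South.
  Zone III at 10 (w=40) → North
  Zone IV at 15 (w=4) → North
  Zone V at 18 (w=3) → North
  Zone II at 37 (w=150) → North
  Zone I at 47 (w=50) → South
North captures 197; South captures 50.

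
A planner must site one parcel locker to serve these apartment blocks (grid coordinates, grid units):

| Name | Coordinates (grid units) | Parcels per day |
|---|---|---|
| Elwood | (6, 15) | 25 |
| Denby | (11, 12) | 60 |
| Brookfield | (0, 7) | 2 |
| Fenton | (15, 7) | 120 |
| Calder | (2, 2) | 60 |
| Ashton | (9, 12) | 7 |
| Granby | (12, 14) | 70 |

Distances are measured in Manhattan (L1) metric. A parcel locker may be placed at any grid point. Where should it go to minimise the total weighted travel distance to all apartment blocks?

Manhattan distance separates: Σwᵢ(|x−xᵢ|+|y−yᵢ|) = Σwᵢ|x−xᵢ| + Σwᵢ|y−yᵢ|, so x and y are optimised independently as 1-D weighted medians.
Total weight W = 344; half = 172.
x-coordinate, sorted with cumulative weight:
  x=0 (Brookfield, w=2) cum 2
  x=2 (Calder, w=60) cum 62
  x=6 (Elwood, w=25) cum 87
  x=9 (Ashton, w=7) cum 94
  x=11 (Denby, w=60) cum 154
  x=12 (Granby, w=70) cum 224  ← median
  x=15 (Fenton, w=120) cum 344
⇒ x* = 12
y-coordinate, sorted with cumulative weight:
  y=2 (Calder, w=60) cum 60
  y=7 (Brookfield, w=2) cum 62
  y=7 (Fenton, w=120) cum 182  ← median
  y=12 (Denby, w=60) cum 242
  y=12 (Ashton, w=7) cum 249
  y=14 (Granby, w=70) cum 319
  y=15 (Elwood, w=25) cum 344
⇒ y* = 7

(12, 7)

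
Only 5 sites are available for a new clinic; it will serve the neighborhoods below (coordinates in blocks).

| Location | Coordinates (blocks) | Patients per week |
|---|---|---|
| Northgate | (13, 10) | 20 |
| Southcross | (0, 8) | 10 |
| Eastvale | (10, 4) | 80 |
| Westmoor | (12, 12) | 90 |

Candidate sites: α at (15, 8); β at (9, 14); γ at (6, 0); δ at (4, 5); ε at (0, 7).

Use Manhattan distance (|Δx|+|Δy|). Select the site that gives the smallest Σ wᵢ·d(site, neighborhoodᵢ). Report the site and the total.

α, total 1580 blocks

Total weighted distance at each candidate:
  α (15, 8): total = 1580
  β (9, 14): total = 1640
  γ (6, 0): total = 2740
  δ (4, 5): total = 2260
  ε (0, 7): total = 2900
Minimum is at α with total 1580 blocks.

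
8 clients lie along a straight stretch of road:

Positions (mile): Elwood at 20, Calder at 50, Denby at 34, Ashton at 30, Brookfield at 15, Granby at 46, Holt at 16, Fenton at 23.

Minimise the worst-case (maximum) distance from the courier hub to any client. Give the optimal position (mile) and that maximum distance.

location 32.5, max distance 17.5

The 1-center on a line is the midpoint of the two extreme points: leftmost at 15, rightmost at 50.
Optimal location = (15 + 50)/2 = 32.5; maximum distance = (50 − 15)/2 = 17.5.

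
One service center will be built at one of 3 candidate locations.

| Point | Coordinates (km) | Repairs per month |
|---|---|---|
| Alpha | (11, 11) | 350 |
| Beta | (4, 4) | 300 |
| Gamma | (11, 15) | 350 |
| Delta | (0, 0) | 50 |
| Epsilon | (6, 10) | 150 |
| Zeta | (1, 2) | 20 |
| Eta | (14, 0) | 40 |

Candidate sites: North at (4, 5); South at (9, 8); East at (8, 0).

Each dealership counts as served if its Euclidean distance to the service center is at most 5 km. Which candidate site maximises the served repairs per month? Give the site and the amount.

Coverage radius r = 5 km; a point is covered iff (Δx)²+(Δy)² ≤ 5² = 25.
  North (4, 5): covers {Beta, Zeta} → 320
  South (9, 8): covers {Alpha, Epsilon} → 500
  East (8, 0): covers {none} → 0
Maximum coverage at South: 500 repairs per month.

South, covering 500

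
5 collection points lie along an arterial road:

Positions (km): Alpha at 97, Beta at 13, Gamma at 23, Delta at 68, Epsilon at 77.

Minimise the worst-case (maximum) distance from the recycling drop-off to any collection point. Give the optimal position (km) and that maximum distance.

The 1-center on a line is the midpoint of the two extreme points: leftmost at 13, rightmost at 97.
Optimal location = (13 + 97)/2 = 55; maximum distance = (97 − 13)/2 = 42.

location 55, max distance 42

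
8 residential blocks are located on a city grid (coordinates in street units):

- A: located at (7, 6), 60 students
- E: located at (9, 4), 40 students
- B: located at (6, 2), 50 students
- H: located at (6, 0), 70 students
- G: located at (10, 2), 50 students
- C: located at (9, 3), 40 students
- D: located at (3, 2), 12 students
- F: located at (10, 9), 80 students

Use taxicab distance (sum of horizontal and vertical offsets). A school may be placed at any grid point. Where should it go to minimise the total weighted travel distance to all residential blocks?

(9, 3)

Manhattan distance separates: Σwᵢ(|x−xᵢ|+|y−yᵢ|) = Σwᵢ|x−xᵢ| + Σwᵢ|y−yᵢ|, so x and y are optimised independently as 1-D weighted medians.
Total weight W = 402; half = 201.
x-coordinate, sorted with cumulative weight:
  x=3 (D, w=12) cum 12
  x=6 (B, w=50) cum 62
  x=6 (H, w=70) cum 132
  x=7 (A, w=60) cum 192
  x=9 (E, w=40) cum 232  ← median
  x=9 (C, w=40) cum 272
  x=10 (G, w=50) cum 322
  x=10 (F, w=80) cum 402
⇒ x* = 9
y-coordinate, sorted with cumulative weight:
  y=0 (H, w=70) cum 70
  y=2 (B, w=50) cum 120
  y=2 (G, w=50) cum 170
  y=2 (D, w=12) cum 182
  y=3 (C, w=40) cum 222  ← median
  y=4 (E, w=40) cum 262
  y=6 (A, w=60) cum 322
  y=9 (F, w=80) cum 402
⇒ y* = 3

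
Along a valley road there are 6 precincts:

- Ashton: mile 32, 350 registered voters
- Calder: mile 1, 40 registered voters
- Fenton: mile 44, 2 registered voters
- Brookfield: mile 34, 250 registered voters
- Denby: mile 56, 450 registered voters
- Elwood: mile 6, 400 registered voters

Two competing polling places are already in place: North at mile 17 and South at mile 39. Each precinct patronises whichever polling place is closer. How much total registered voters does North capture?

440

The indifferent point is the midpoint (17+39)/2 = 28; precincts left of it (closer to North at 17) go to North, those right go to South.
  Calder at 1 (w=40) → North
  Elwood at 6 (w=400) → North
  Ashton at 32 (w=350) → South
  Brookfield at 34 (w=250) → South
  Fenton at 44 (w=2) → South
  Denby at 56 (w=450) → South
North captures 440; South captures 1052.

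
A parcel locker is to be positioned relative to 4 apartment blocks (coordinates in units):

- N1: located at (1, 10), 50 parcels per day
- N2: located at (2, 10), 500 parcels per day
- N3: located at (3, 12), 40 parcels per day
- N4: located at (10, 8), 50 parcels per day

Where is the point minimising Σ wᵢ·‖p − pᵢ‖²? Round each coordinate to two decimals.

(2.61, 9.97)

The minimiser of Σwᵢ‖p−pᵢ‖² is the weighted centroid p* = (Σwᵢpᵢ)/(Σwᵢ).
Σwᵢ = 640.
Σwᵢxᵢ = 50·1 + 500·2 + 40·3 + 50·10 = 1670.
Σwᵢyᵢ = 50·10 + 500·10 + 40·12 + 50·8 = 6380.
x* = 1670/640 = 2.61, y* = 6380/640 = 9.97.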